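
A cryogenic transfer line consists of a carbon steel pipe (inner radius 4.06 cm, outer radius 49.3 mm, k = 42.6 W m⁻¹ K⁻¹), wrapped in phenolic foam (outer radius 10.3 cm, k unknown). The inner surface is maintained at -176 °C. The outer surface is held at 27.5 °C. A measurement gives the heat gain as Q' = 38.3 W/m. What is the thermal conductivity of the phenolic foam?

k = 0.0221 W/m·K

ΣR = ΔT/Q' = |-176 − 27.5|/38.3 = 5.313 m·K/W
Known resistances:
  R'_carbon steel = ln(0.0493/0.0406)/(2πk) = 0.1942/(2π·42.6) = 7.254×10^-4 m·K/W
R_phenolic foam = ΣR − ΣR_known = 5.313 − 7.254×10^-4 = 5.312 m·K/W
ln(r₂/r₁)/(2πk) = 5.312 ⇒ k = 0.7368/(2π·5.312) = 0.0221 W/m·K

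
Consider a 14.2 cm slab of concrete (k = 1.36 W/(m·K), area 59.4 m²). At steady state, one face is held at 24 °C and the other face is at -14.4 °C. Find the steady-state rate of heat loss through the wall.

Q = 21.8 kW

Q = kA·ΔT/L = 1.36 × 59.4 × |24 °C − -14.4 °C| / 0.142 = 21800 W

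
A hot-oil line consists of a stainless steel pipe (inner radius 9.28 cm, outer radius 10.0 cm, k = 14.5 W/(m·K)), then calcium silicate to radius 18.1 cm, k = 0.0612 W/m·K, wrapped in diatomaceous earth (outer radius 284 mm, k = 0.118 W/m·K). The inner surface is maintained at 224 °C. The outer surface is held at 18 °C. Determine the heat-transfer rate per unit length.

Q' = 95.8 W/m

Resistance network (inner→outer):
  R'_stainless steel = ln(0.100/0.0928)/(2πk) = 0.07472/(2π·14.5) = 8.202×10^-4 m·K/W
  R'_calcium silicate = ln(0.181/0.100)/(2πk) = 0.5933/(2π·0.0612) = 1.543 m·K/W
  R'_diatomaceous earth = ln(0.284/0.181)/(2πk) = 0.4505/(2π·0.118) = 0.6076 m·K/W
ΣR = 8.202×10^-4 + 1.543 + 0.6076 = 2.151 m·K/W
Q' = ΔT/ΣR = (224 °C − 18 °C)/2.151 = 95.8 W/m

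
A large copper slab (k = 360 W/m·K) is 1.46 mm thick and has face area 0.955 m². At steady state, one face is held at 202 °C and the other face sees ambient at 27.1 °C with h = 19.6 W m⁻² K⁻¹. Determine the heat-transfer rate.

Q = 3.27 kW

Resistance network (inner→outer):
  R_copper = L/(kA) = 0.00146/(360·0.955) = 4.247×10^-6 K/W
  R_conv,out = 1/(hA) = 1/(19.6·0.955) = 0.05342 K/W
ΣR = 4.247×10^-6 + 0.05342 = 0.05342 K/W
Q = ΔT/ΣR = (202 °C − 27.1 °C)/0.05342 = 3270 W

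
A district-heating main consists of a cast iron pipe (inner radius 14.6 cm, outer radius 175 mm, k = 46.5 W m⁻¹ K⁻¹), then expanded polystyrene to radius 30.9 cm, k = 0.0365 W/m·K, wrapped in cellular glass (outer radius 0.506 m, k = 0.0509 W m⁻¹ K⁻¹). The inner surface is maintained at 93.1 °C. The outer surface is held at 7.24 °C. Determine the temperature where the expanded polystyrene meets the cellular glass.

Resistance network (inner→outer):
  R'_cast iron = ln(0.175/0.146)/(2πk) = 0.1812/(2π·46.5) = 6.201×10^-4 m·K/W
  R'_expanded polystyrene = ln(0.309/0.175)/(2πk) = 0.5686/(2π·0.0365) = 2.479 m·K/W
  R'_cellular glass = ln(0.506/0.309)/(2πk) = 0.4932/(2π·0.0509) = 1.542 m·K/W
ΣR = 6.201×10^-4 + 2.479 + 1.542 = 4.022 m·K/W
Q' = ΔT/ΣR = (93.1 °C − 7.24 °C)/4.022 = 21.35 W/m
From the inner boundary to the expanded polystyrene/cellular glass interface, ΣR_partial = 2.480 m·K/W.
T_interface = T_in − Q'·ΣR_partial = 93.1 °C − (21.35)(2.480) = 40.2 °C

T = 40.2 °C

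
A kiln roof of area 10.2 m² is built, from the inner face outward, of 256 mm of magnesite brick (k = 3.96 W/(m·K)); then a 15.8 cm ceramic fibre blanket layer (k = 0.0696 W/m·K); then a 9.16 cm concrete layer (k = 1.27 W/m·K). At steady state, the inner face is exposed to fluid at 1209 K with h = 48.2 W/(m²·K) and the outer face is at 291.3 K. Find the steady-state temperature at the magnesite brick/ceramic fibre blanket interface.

Resistance network (inner→outer):
  R_conv,in = 1/(hA) = 1/(48.2·10.2) = 0.002034 K/W
  R_magnesite brick = L/(kA) = 0.256/(3.96·10.2) = 0.006338 K/W
  R_ceramic fibre blanket = L/(kA) = 0.158/(0.0696·10.2) = 0.2226 K/W
  R_concrete = L/(kA) = 0.0916/(1.27·10.2) = 0.007071 K/W
ΣR = 0.002034 + 0.006338 + 0.2226 + 0.007071 = 0.2380 K/W
Q = ΔT/ΣR = (1209 K − 291.3 K)/0.2380 = 3856 W
From the inner boundary to the magnesite brick/ceramic fibre blanket interface, ΣR_partial = 0.008372 K/W.
T_interface = T_in − Q·ΣR_partial = 1209 K − (3856)(0.008372) = 1177 K

T = 1177 K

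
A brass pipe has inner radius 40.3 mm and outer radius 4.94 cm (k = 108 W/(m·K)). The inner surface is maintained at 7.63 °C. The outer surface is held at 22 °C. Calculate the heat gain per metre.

Q' = 47.9 kW/m

Q' = 2πk·ΔT/ln(r₂/r₁) = 2π × 108 × 14.37 / ln(0.0494/0.0403) = 47900 W/m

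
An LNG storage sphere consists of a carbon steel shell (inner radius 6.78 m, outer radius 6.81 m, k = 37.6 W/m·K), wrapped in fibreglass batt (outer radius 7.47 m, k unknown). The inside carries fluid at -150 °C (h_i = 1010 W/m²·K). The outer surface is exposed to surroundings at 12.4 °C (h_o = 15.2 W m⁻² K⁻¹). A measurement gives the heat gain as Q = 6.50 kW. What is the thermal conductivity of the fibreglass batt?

k = 0.0415 W/m·K

ΣR = ΔT/Q = |-150 − 12.4|/6500 = 0.02498 K/W
Known resistances:
  R_conv,in = 1/(4πr²h) = 1/(4π·6.78²·1010) = 1.714×10^-6 K/W
  R_carbon steel = (1/6.78 − 1/6.81)/(4πk) = 6.497×10^-4/(4π·37.6) = 1.375×10^-6 K/W
  R_conv,out = 1/(4πr²h) = 1/(4π·7.47²·15.2) = 9.382×10^-5 K/W
R_fibreglass batt = ΣR − ΣR_known = 0.02498 − 9.691×10^-5 = 0.02488 K/W
(1/r₁−1/r₂)/(4πk) = 0.02488 ⇒ k = 0.01297/(4π·0.02488) = 0.0415 W/m·K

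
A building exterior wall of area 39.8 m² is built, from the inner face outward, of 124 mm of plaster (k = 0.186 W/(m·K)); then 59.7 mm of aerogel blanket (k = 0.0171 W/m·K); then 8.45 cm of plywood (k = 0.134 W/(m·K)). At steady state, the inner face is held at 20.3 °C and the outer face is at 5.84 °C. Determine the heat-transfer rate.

Q = 120 W

Resistance network (inner→outer):
  R_plaster = L/(kA) = 0.124/(0.186·39.8) = 0.01675 K/W
  R_aerogel blanket = L/(kA) = 0.0597/(0.0171·39.8) = 0.08772 K/W
  R_plywood = L/(kA) = 0.0845/(0.134·39.8) = 0.01584 K/W
ΣR = 0.01675 + 0.08772 + 0.01584 = 0.1203 K/W
Q = ΔT/ΣR = (20.3 °C − 5.84 °C)/0.1203 = 120 W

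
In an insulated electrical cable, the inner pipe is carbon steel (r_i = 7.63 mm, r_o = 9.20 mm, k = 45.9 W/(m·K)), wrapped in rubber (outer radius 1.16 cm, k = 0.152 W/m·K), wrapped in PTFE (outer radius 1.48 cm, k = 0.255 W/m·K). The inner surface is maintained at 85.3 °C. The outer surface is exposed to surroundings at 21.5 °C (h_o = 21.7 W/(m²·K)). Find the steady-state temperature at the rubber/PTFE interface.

T = 67.9 °C

Treat each layer as a resistance in series:
  R'_carbon steel = ln(0.00920/0.00763)/(2πk) = 0.1871/(2π·45.9) = 6.488×10^-4 m·K/W
  R'_rubber = ln(0.0116/0.00920)/(2πk) = 0.2318/(2π·0.152) = 0.2427 m·K/W
  R'_PTFE = ln(0.0148/0.0116)/(2πk) = 0.2436/(2π·0.255) = 0.1521 m·K/W
  R'_conv,out = 1/(2πr h) = 1/(2π·0.0148·21.7) = 0.4956 m·K/W
ΣR = 6.488×10^-4 + 0.2427 + 0.1521 + 0.4956 = 0.8910 m·K/W
Q' = ΔT/ΣR = (85.3 °C − 21.5 °C)/0.8910 = 71.60 W/m
From the inner boundary to the rubber/PTFE interface, ΣR_partial = 0.2433 m·K/W.
T_interface = T_in − Q'·ΣR_partial = 85.3 °C − (71.60)(0.2433) = 67.9 °C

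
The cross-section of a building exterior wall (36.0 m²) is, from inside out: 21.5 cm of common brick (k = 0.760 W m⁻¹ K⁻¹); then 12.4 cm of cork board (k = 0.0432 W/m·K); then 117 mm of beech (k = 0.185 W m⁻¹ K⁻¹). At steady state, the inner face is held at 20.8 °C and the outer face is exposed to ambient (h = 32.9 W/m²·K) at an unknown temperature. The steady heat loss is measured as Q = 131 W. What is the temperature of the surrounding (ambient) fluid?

Series resistances:
  R_common brick = L/(kA) = 0.215/(0.760·36.0) = 0.007858 K/W
  R_cork board = L/(kA) = 0.124/(0.0432·36.0) = 0.07973 K/W
  R_beech = L/(kA) = 0.117/(0.185·36.0) = 0.01757 K/W
  R_conv,out = 1/(hA) = 1/(32.9·36.0) = 8.443×10^-4 K/W
ΣR = 0.1060 K/W
ΔT = Q·ΣR = 131 × 0.1060 = 13.89 K
Heat flows outward, so T_out = T_in − ΔT = 20.8 − 13.89 = 6.91 °C

T_out = 6.91 °C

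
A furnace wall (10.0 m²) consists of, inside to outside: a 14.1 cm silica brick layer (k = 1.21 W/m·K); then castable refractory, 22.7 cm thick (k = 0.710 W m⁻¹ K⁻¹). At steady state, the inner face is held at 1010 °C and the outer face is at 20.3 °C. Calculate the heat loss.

Series thermal resistances, inner to outer:
  R_silica brick = L/(kA) = 0.141/(1.21·10.0) = 0.01165 K/W
  R_castable refractory = L/(kA) = 0.227/(0.710·10.0) = 0.03197 K/W
ΣR = 0.01165 + 0.03197 = 0.04362 K/W
Q = ΔT/ΣR = (1010 °C − 20.3 °C)/0.04362 = 22700 W

Q = 22.7 kW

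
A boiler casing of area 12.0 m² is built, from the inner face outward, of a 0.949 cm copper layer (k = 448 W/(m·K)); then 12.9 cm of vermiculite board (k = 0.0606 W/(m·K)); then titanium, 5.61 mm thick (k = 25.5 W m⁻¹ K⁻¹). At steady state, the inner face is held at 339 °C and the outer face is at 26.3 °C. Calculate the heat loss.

Q = 1760 W

Series thermal resistances, inner to outer:
  R_copper = L/(kA) = 0.00949/(448·12.0) = 1.765×10^-6 K/W
  R_vermiculite board = L/(kA) = 0.129/(0.0606·12.0) = 0.1774 K/W
  R_titanium = L/(kA) = 0.00561/(25.5·12.0) = 1.833×10^-5 K/W
ΣR = 1.765×10^-6 + 0.1774 + 1.833×10^-5 = 0.1774 K/W
Q = ΔT/ΣR = (339 °C − 26.3 °C)/0.1774 = 1760 W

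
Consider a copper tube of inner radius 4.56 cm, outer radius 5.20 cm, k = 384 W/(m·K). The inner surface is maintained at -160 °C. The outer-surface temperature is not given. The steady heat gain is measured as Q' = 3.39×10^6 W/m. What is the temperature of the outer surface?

T_out = 24.5 °C

Series resistances:
  R'_copper = ln(0.0520/0.0456)/(2πk) = 0.1313/(2π·384) = 5.443×10^-5 m·K/W
ΣR = 5.443×10^-5 m·K/W
ΔT = Q'·ΣR = 3.39×10^6 × 5.443×10^-5 = 184.5 K
Heat flows inward, so T_out = T_in + ΔT = -160 + 184.5 = 24.5 °C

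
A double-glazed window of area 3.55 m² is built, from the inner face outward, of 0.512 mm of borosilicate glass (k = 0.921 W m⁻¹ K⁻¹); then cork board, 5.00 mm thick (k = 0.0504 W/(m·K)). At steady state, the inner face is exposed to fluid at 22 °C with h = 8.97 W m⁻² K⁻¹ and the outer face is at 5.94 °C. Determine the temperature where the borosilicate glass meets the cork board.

T = 13.5 °C

Treat each layer as a resistance in series:
  R_conv,in = 1/(hA) = 1/(8.97·3.55) = 0.03140 K/W
  R_borosilicate glass = L/(kA) = 5.12×10^-4/(0.921·3.55) = 1.566×10^-4 K/W
  R_cork board = L/(kA) = 0.00500/(0.0504·3.55) = 0.02795 K/W
ΣR = 0.03140 + 1.566×10^-4 + 0.02795 = 0.05951 K/W
Q = ΔT/ΣR = (22 °C − 5.94 °C)/0.05951 = 269.9 W
From the inner boundary to the borosilicate glass/cork board interface, ΣR_partial = 0.03156 K/W.
T_interface = T_in − Q·ΣR_partial = 22 °C − (269.9)(0.03156) = 13.5 °C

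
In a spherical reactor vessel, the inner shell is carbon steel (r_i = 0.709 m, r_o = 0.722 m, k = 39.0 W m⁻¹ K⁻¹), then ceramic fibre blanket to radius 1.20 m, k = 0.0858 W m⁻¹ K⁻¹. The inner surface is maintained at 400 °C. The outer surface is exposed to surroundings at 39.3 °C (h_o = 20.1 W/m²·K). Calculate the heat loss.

Resistance network (inner→outer):
  R_carbon steel = (1/0.709 − 1/0.722)/(4πk) = 0.02540/(4π·39.0) = 5.182×10^-5 K/W
  R_ceramic fibre blanket = (1/0.722 − 1/1.20)/(4πk) = 0.5517/(4π·0.0858) = 0.5117 K/W
  R_conv,out = 1/(4πr²h) = 1/(4π·1.20²·20.1) = 0.002749 K/W
ΣR = 5.182×10^-5 + 0.5117 + 0.002749 = 0.5145 K/W
Q = ΔT/ΣR = (400 °C − 39.3 °C)/0.5145 = 701 W

Q = 701 W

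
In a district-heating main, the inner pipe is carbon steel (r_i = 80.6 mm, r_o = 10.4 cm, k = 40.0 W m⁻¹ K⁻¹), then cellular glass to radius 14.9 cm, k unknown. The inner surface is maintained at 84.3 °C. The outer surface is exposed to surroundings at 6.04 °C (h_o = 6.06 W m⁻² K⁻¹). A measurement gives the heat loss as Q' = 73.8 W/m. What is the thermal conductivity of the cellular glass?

ΣR = ΔT/Q' = |84.3 − 6.04|/73.8 = 1.060 m·K/W
Known resistances:
  R'_carbon steel = ln(0.104/0.0806)/(2πk) = 0.2549/(2π·40.0) = 0.001014 m·K/W
  R'_conv,out = 1/(2πr h) = 1/(2π·0.149·6.06) = 0.1763 m·K/W
R_cellular glass = ΣR − ΣR_known = 1.060 − 0.1773 = 0.8827 m·K/W
ln(r₂/r₁)/(2πk) = 0.8827 ⇒ k = 0.3596/(2π·0.8827) = 0.0648 W/m·K

k = 0.0648 W/m·K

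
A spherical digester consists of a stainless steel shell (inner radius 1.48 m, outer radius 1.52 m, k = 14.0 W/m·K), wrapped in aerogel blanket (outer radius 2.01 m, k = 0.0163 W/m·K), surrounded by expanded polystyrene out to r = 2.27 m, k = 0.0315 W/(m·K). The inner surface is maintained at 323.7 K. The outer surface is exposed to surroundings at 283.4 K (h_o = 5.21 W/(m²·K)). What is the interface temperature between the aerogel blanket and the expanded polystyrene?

T = 289.8 K

Treat each layer as a resistance in series:
  R_stainless steel = (1/1.48 − 1/1.52)/(4πk) = 0.01778/(4π·14.0) = 1.011×10^-4 K/W
  R_aerogel blanket = (1/1.52 − 1/2.01)/(4πk) = 0.1604/(4π·0.0163) = 0.7830 K/W
  R_expanded polystyrene = (1/2.01 − 1/2.27)/(4πk) = 0.05698/(4π·0.0315) = 0.1440 K/W
  R_conv,out = 1/(4πr²h) = 1/(4π·2.27²·5.21) = 0.002964 K/W
ΣR = 1.011×10^-4 + 0.7830 + 0.1440 + 0.002964 = 0.9301 K/W
Q = ΔT/ΣR = (323.7 K − 283.4 K)/0.9301 = 43.33 W
From the inner boundary to the aerogel blanket/expanded polystyrene interface, ΣR_partial = 0.7831 K/W.
T_interface = T_in − Q·ΣR_partial = 323.7 K − (43.33)(0.7831) = 289.8 K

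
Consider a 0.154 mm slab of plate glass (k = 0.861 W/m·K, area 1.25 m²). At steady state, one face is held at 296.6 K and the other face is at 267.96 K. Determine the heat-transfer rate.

Q = 200 kW

Q = kA·ΔT/L = 0.861 × 1.25 × |296.6 K − 267.96 K| / 1.54×10^-4 = 2.00×10^5 W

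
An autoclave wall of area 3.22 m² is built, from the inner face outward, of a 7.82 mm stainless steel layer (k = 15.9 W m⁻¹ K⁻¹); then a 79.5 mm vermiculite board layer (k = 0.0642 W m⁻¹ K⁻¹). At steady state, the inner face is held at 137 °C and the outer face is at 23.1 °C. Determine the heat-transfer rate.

Series thermal resistances, inner to outer:
  R_stainless steel = L/(kA) = 0.00782/(15.9·3.22) = 1.527×10^-4 K/W
  R_vermiculite board = L/(kA) = 0.0795/(0.0642·3.22) = 0.3846 K/W
ΣR = 1.527×10^-4 + 0.3846 = 0.3848 K/W
Q = ΔT/ΣR = (137 °C − 23.1 °C)/0.3848 = 296 W

Q = 296 W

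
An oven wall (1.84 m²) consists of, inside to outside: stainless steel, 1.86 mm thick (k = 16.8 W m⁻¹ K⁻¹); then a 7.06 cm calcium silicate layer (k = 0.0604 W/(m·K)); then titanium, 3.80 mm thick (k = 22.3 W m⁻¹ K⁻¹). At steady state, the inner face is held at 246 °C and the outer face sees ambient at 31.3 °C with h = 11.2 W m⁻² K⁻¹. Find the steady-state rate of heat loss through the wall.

Q = 314 W

Resistance network (inner→outer):
  R_stainless steel = L/(kA) = 0.00186/(16.8·1.84) = 6.017×10^-5 K/W
  R_calcium silicate = L/(kA) = 0.0706/(0.0604·1.84) = 0.6353 K/W
  R_titanium = L/(kA) = 0.00380/(22.3·1.84) = 9.261×10^-5 K/W
  R_conv,out = 1/(hA) = 1/(11.2·1.84) = 0.04852 K/W
ΣR = 6.017×10^-5 + 0.6353 + 9.261×10^-5 + 0.04852 = 0.6840 K/W
Q = ΔT/ΣR = (246 °C − 31.3 °C)/0.6840 = 314 W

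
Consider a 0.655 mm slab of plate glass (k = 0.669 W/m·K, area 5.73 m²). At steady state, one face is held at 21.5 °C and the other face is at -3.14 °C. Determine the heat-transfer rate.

Q = kA·ΔT/L = 0.669 × 5.73 × |21.5 °C − -3.14 °C| / 6.55×10^-4 = 1.44×10^5 W

Q = 144 kW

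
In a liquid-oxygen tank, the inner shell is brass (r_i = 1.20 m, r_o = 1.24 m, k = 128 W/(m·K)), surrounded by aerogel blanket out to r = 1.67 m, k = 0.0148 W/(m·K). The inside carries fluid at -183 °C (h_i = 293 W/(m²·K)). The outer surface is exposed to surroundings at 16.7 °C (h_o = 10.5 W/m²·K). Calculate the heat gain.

Series thermal resistances, inner to outer:
  R_conv,in = 1/(4πr²h) = 1/(4π·1.20²·293) = 1.886×10^-4 K/W
  R_brass = (1/1.20 − 1/1.24)/(4πk) = 0.02688/(4π·128) = 1.671×10^-5 K/W
  R_aerogel blanket = (1/1.24 − 1/1.67)/(4πk) = 0.2076/(4π·0.0148) = 1.116 K/W
  R_conv,out = 1/(4πr²h) = 1/(4π·1.67²·10.5) = 0.002717 K/W
ΣR = 1.886×10^-4 + 1.671×10^-5 + 1.116 + 0.002717 = 1.119 K/W
Q = ΔT/ΣR = (-183 °C − 16.7 °C)/1.119 = -178 W
(Negative Q ⇒ heat flows inward; heat gain = 178 W.)

Q = 178 W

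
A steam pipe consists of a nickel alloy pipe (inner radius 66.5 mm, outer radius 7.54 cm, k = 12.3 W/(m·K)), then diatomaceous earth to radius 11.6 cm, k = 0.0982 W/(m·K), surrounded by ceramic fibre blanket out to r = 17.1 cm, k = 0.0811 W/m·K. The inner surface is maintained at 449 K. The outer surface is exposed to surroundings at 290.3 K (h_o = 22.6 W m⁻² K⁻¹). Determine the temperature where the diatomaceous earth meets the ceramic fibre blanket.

T = 375 K

Series thermal resistances, inner to outer:
  R'_nickel alloy = ln(0.0754/0.0665)/(2πk) = 0.1256/(2π·12.3) = 0.001625 m·K/W
  R'_diatomaceous earth = ln(0.116/0.0754)/(2πk) = 0.4308/(2π·0.0982) = 0.6982 m·K/W
  R'_ceramic fibre blanket = ln(0.171/0.116)/(2πk) = 0.3881/(2π·0.0811) = 0.7616 m·K/W
  R'_conv,out = 1/(2πr h) = 1/(2π·0.171·22.6) = 0.04118 m·K/W
ΣR = 0.001625 + 0.6982 + 0.7616 + 0.04118 = 1.503 m·K/W
Q' = ΔT/ΣR = (449 K − 290.3 K)/1.503 = 105.6 W/m
From the inner boundary to the diatomaceous earth/ceramic fibre blanket interface, ΣR_partial = 0.6998 m·K/W.
T_interface = T_in − Q'·ΣR_partial = 449 K − (105.6)(0.6998) = 375 K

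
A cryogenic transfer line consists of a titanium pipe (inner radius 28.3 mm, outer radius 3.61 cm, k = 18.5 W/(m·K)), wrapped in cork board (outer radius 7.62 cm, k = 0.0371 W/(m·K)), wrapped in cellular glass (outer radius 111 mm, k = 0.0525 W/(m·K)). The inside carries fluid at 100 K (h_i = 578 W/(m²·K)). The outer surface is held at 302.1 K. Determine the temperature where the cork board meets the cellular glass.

T = 249.2 K

Treat each layer as a resistance in series:
  R'_conv,in = 1/(2πr h) = 1/(2π·0.0283·578) = 0.009730 m·K/W
  R'_titanium = ln(0.0361/0.0283)/(2πk) = 0.2434/(2π·18.5) = 0.002094 m·K/W
  R'_cork board = ln(0.0762/0.0361)/(2πk) = 0.7471/(2π·0.0371) = 3.205 m·K/W
  R'_cellular glass = ln(0.111/0.0762)/(2πk) = 0.3762/(2π·0.0525) = 1.140 m·K/W
ΣR = 0.009730 + 0.002094 + 3.205 + 1.140 = 4.357 m·K/W
Q' = ΔT/ΣR = (100 K − 302.1 K)/4.357 = -46.39 W/m
From the inner boundary to the cork board/cellular glass interface, ΣR_partial = 3.217 m·K/W.
T_interface = T_in − Q'·ΣR_partial = 100 K − (-46.39)(3.217) = 249.2 K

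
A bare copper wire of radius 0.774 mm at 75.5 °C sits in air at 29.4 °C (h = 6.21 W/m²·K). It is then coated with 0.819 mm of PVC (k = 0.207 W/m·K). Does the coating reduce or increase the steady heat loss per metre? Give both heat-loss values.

Critical radius for a cylinder: r_cr = k/h = 0.0333 m = 3.33 cm.
Outer radius after coating: r₂ = 7.74×10^-4 + 8.19×10^-4 = 0.001593 m.
Since r₁ < r_cr and r₂ ≤ r_cr, the coating moves toward the maximum at r_cr — heat loss rises.
Bare: R = 1/(2πr₁h) = 33.11 m·K/W; Q = 46.1/33.11 = 1.39 W/m.
Coated: R = R_cond + R_conv = 16.64 m·K/W; Q = 46.1/16.64 = 2.77 W/m.

increases: 1.39 → 2.77 W/m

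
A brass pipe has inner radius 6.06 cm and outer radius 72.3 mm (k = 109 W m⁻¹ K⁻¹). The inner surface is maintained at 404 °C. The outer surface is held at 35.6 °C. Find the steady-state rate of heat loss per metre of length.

Q' = 1430 kW/m

Q' = 2πk·ΔT/ln(r₂/r₁) = 2π × 109 × 368.4 / ln(0.0723/0.0606) = 1.43×10^6 W/m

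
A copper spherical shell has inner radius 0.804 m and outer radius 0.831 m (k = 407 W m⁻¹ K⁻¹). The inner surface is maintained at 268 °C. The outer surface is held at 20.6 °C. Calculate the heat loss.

Q = 31300 kW

Q = 4πk·ΔT/(1/r₁ − 1/r₂) = 4π × 407 × 247.4 / (1/0.804 − 1/0.831) = 3.13×10^7 W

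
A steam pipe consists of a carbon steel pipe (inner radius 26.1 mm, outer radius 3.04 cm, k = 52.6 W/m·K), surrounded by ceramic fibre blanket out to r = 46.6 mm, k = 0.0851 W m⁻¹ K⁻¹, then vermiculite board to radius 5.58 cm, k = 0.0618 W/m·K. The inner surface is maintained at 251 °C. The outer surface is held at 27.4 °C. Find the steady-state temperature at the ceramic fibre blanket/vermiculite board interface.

Resistance network (inner→outer):
  R'_carbon steel = ln(0.0304/0.0261)/(2πk) = 0.1525/(2π·52.6) = 4.615×10^-4 m·K/W
  R'_ceramic fibre blanket = ln(0.0466/0.0304)/(2πk) = 0.4272/(2π·0.0851) = 0.7989 m·K/W
  R'_vermiculite board = ln(0.0558/0.0466)/(2πk) = 0.1802/(2π·0.0618) = 0.4640 m·K/W
ΣR = 4.615×10^-4 + 0.7989 + 0.4640 = 1.263 m·K/W
Q' = ΔT/ΣR = (251 °C − 27.4 °C)/1.263 = 177.0 W/m
From the inner boundary to the ceramic fibre blanket/vermiculite board interface, ΣR_partial = 0.7994 m·K/W.
T_interface = T_in − Q'·ΣR_partial = 251 °C − (177.0)(0.7994) = 110 °C

T = 110 °C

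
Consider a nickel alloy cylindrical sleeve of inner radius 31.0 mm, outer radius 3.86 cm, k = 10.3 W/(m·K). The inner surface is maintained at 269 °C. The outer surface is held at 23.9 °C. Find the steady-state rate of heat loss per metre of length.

Q' = 2πk·ΔT/ln(r₂/r₁) = 2π × 10.3 × 245.1 / ln(0.0386/0.0310) = 72300 W/m

Q' = 72300 W/m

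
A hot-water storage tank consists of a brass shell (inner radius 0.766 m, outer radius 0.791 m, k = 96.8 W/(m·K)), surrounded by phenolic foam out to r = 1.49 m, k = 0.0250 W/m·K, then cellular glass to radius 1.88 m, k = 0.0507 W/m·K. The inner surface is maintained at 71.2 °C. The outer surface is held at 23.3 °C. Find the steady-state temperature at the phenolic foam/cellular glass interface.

T = 28.3 °C

Treat each layer as a resistance in series:
  R_brass = (1/0.766 − 1/0.791)/(4πk) = 0.04126/(4π·96.8) = 3.392×10^-5 K/W
  R_phenolic foam = (1/0.791 − 1/1.49)/(4πk) = 0.5931/(4π·0.0250) = 1.888 K/W
  R_cellular glass = (1/1.49 − 1/1.88)/(4πk) = 0.1392/(4π·0.0507) = 0.2185 K/W
ΣR = 3.392×10^-5 + 1.888 + 0.2185 = 2.107 K/W
Q = ΔT/ΣR = (71.2 °C − 23.3 °C)/2.107 = 22.73 W
From the inner boundary to the phenolic foam/cellular glass interface, ΣR_partial = 1.888 K/W.
T_interface = T_in − Q·ΣR_partial = 71.2 °C − (22.73)(1.888) = 28.3 °C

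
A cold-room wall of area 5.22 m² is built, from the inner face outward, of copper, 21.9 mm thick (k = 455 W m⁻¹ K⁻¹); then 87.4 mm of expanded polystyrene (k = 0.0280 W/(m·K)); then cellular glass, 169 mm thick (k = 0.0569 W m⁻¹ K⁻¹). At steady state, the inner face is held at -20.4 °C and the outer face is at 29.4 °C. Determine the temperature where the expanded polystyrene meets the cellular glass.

T = 5.12 °C

Resistance network (inner→outer):
  R_copper = L/(kA) = 0.0219/(455·5.22) = 9.221×10^-6 K/W
  R_expanded polystyrene = L/(kA) = 0.0874/(0.0280·5.22) = 0.5980 K/W
  R_cellular glass = L/(kA) = 0.169/(0.0569·5.22) = 0.5690 K/W
ΣR = 9.221×10^-6 + 0.5980 + 0.5690 = 1.167 K/W
Q = ΔT/ΣR = (-20.4 °C − 29.4 °C)/1.167 = -42.67 W
From the inner boundary to the expanded polystyrene/cellular glass interface, ΣR_partial = 0.5980 K/W.
T_interface = T_in − Q·ΣR_partial = -20.4 °C − (-42.67)(0.5980) = 5.12 °C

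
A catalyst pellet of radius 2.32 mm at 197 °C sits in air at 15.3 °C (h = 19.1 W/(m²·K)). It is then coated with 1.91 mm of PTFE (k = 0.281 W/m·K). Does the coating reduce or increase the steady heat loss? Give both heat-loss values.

Critical radius for a sphere: r_cr = 2k/h = 0.0294 m = 2.94 cm.
Outer radius after coating: r₂ = 0.00232 + 0.00191 = 0.00423 m.
Since r₁ < r_cr and r₂ ≤ r_cr, the coating moves toward the maximum at r_cr — heat loss rises.
Bare: R = 1/(4πr₁²h) = 774.1 K/W; Q = 181.7/774.1 = 0.235 W.
Coated: R = R_cond + R_conv = 288.0 K/W; Q = 181.7/288.0 = 0.631 W.

increases: 0.235 → 0.631 W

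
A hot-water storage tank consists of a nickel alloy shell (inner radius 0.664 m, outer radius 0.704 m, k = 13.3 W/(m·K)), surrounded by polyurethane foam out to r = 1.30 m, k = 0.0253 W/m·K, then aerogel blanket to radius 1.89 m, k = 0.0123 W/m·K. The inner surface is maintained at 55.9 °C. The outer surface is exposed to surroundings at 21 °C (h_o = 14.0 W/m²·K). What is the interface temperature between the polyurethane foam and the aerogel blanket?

T = 36.1 °C

Treat each layer as a resistance in series:
  R_nickel alloy = (1/0.664 − 1/0.704)/(4πk) = 0.08557/(4π·13.3) = 5.120×10^-4 K/W
  R_polyurethane foam = (1/0.704 − 1/1.30)/(4πk) = 0.6512/(4π·0.0253) = 2.048 K/W
  R_aerogel blanket = (1/1.30 − 1/1.89)/(4πk) = 0.2401/(4π·0.0123) = 1.554 K/W
  R_conv,out = 1/(4πr²h) = 1/(4π·1.89²·14.0) = 0.001591 K/W
ΣR = 5.120×10^-4 + 2.048 + 1.554 + 0.001591 = 3.604 K/W
Q = ΔT/ΣR = (55.9 °C − 21 °C)/3.604 = 9.684 W
From the inner boundary to the polyurethane foam/aerogel blanket interface, ΣR_partial = 2.049 K/W.
T_interface = T_in − Q·ΣR_partial = 55.9 °C − (9.684)(2.049) = 36.1 °C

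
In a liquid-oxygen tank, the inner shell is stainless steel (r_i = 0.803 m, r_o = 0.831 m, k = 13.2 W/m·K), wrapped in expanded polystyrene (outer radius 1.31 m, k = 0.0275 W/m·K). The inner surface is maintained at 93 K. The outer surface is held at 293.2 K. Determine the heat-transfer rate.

Q = 157 W

Resistance network (inner→outer):
  R_stainless steel = (1/0.803 − 1/0.831)/(4πk) = 0.04196/(4π·13.2) = 2.530×10^-4 K/W
  R_expanded polystyrene = (1/0.831 − 1/1.31)/(4πk) = 0.4400/(4π·0.0275) = 1.273 K/W
ΣR = 2.530×10^-4 + 1.273 = 1.273 K/W
Q = ΔT/ΣR = (93 K − 293.2 K)/1.273 = -157 W
(Negative Q ⇒ heat flows inward; heat gain = 157 W.)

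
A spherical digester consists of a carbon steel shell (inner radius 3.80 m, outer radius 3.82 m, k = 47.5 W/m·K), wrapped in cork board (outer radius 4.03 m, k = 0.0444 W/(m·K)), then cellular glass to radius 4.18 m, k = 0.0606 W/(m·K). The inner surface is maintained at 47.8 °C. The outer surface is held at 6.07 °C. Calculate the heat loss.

Q = 1150 W

Treat each layer as a resistance in series:
  R_carbon steel = (1/3.80 − 1/3.82)/(4πk) = 0.001378/(4π·47.5) = 2.308×10^-6 K/W
  R_cork board = (1/3.82 − 1/4.03)/(4πk) = 0.01364/(4π·0.0444) = 0.02445 K/W
  R_cellular glass = (1/4.03 − 1/4.18)/(4πk) = 0.008905/(4π·0.0606) = 0.01169 K/W
ΣR = 2.308×10^-6 + 0.02445 + 0.01169 = 0.03614 K/W
Q = ΔT/ΣR = (47.8 °C − 6.07 °C)/0.03614 = 1150 W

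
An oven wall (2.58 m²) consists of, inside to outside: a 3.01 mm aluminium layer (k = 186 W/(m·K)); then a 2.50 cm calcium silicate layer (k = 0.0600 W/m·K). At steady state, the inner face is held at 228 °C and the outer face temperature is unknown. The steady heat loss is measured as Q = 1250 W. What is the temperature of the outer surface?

Sum the resistances:
  R_aluminium = L/(kA) = 0.00301/(186·2.58) = 6.272×10^-6 K/W
  R_calcium silicate = L/(kA) = 0.0250/(0.0600·2.58) = 0.1615 K/W
ΣR = 0.1615 K/W
ΔT = Q·ΣR = 1250 × 0.1615 = 201.9 K
Heat flows outward, so T_out = T_in − ΔT = 228 − 201.9 = 26.1 °C

T_out = 26.1 °C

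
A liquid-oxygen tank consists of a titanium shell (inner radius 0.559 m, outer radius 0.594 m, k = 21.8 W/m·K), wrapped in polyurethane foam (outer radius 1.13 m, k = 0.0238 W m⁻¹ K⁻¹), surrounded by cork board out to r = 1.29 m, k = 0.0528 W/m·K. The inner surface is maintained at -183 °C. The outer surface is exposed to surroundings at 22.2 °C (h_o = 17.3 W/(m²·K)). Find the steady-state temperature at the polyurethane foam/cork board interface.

Treat each layer as a resistance in series:
  R_titanium = (1/0.559 − 1/0.594)/(4πk) = 0.1054/(4π·21.8) = 3.848×10^-4 K/W
  R_polyurethane foam = (1/0.594 − 1/1.13)/(4πk) = 0.7985/(4π·0.0238) = 2.670 K/W
  R_cork board = (1/1.13 − 1/1.29)/(4πk) = 0.1098/(4π·0.0528) = 0.1654 K/W
  R_conv,out = 1/(4πr²h) = 1/(4π·1.29²·17.3) = 0.002764 K/W
ΣR = 3.848×10^-4 + 2.670 + 0.1654 + 0.002764 = 2.839 K/W
Q = ΔT/ΣR = (-183 °C − 22.2 °C)/2.839 = -72.28 W
From the inner boundary to the polyurethane foam/cork board interface, ΣR_partial = 2.670 K/W.
T_interface = T_in − Q·ΣR_partial = -183 °C − (-72.28)(2.670) = 10.0 °C

T = 10.0 °C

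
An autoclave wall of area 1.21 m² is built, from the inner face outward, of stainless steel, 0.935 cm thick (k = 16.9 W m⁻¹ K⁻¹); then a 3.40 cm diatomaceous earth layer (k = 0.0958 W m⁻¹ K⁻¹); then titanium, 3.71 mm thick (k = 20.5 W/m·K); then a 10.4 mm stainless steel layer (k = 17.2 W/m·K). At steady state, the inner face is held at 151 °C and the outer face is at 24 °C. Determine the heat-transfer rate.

Resistance network (inner→outer):
  R_stainless steel = L/(kA) = 0.00935/(16.9·1.21) = 4.572×10^-4 K/W
  R_diatomaceous earth = L/(kA) = 0.0340/(0.0958·1.21) = 0.2933 K/W
  R_titanium = L/(kA) = 0.00371/(20.5·1.21) = 1.496×10^-4 K/W
  R_stainless steel = L/(kA) = 0.0104/(17.2·1.21) = 4.997×10^-4 K/W
ΣR = 4.572×10^-4 + 0.2933 + 1.496×10^-4 + 4.997×10^-4 = 0.2944 K/W
Q = ΔT/ΣR = (151 °C − 24 °C)/0.2944 = 431 W

Q = 431 W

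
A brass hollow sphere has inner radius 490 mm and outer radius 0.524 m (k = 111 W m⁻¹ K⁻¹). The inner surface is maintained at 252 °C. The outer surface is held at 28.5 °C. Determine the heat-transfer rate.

Q = 2350 kW

Q = 4πk·ΔT/(1/r₁ − 1/r₂) = 4π × 111 × 223.5 / (1/0.490 − 1/0.524) = 2.35×10^6 W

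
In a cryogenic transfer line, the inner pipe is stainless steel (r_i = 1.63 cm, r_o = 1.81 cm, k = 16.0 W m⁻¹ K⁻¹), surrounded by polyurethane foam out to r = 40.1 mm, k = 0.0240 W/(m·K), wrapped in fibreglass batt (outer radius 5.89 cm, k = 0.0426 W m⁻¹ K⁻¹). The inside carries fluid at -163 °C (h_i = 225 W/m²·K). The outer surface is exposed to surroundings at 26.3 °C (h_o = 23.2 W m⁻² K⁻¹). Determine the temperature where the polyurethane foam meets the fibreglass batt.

Resistance network (inner→outer):
  R'_conv,in = 1/(2πr h) = 1/(2π·0.0163·225) = 0.04340 m·K/W
  R'_stainless steel = ln(0.0181/0.0163)/(2πk) = 0.1047/(2π·16.0) = 0.001042 m·K/W
  R'_polyurethane foam = ln(0.0401/0.0181)/(2πk) = 0.7955/(2π·0.0240) = 5.275 m·K/W
  R'_fibreglass batt = ln(0.0589/0.0401)/(2πk) = 0.3845/(2π·0.0426) = 1.436 m·K/W
  R'_conv,out = 1/(2πr h) = 1/(2π·0.0589·23.2) = 0.1165 m·K/W
ΣR = 0.04340 + 0.001042 + 5.275 + 1.436 + 0.1165 = 6.872 m·K/W
Q' = ΔT/ΣR = (-163 °C − 26.3 °C)/6.872 = -27.55 W/m
From the inner boundary to the polyurethane foam/fibreglass batt interface, ΣR_partial = 5.319 m·K/W.
T_interface = T_in − Q'·ΣR_partial = -163 °C − (-27.55)(5.319) = -16.5 °C

T = -16.5 °C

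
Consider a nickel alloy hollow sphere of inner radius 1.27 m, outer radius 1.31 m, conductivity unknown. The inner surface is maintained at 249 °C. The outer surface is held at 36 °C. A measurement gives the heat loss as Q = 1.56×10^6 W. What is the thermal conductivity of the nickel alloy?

k = 14.0 W/m·K

ΣR = ΔT/Q = |249 − 36|/1.56×10^6 = 1.365×10^-4 K/W
(1/r₁−1/r₂)/(4πk) = 1.365×10^-4 ⇒ k = 0.02404/(4π·1.365×10^-4) = 14.0 W/m·K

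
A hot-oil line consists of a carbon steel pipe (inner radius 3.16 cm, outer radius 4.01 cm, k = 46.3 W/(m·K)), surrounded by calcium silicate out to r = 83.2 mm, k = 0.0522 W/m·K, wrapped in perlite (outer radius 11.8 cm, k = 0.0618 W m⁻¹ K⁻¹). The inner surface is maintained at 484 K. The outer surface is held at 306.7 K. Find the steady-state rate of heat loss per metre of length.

Resistance network (inner→outer):
  R'_carbon steel = ln(0.0401/0.0316)/(2πk) = 0.2382/(2π·46.3) = 8.189×10^-4 m·K/W
  R'_calcium silicate = ln(0.0832/0.0401)/(2πk) = 0.7299/(2π·0.0522) = 2.225 m·K/W
  R'_perlite = ln(0.118/0.0832)/(2πk) = 0.3494/(2π·0.0618) = 0.8999 m·K/W
ΣR = 8.189×10^-4 + 2.225 + 0.8999 = 3.126 m·K/W
Q' = ΔT/ΣR = (484 K − 306.7 K)/3.126 = 56.7 W/m

Q' = 56.7 W/m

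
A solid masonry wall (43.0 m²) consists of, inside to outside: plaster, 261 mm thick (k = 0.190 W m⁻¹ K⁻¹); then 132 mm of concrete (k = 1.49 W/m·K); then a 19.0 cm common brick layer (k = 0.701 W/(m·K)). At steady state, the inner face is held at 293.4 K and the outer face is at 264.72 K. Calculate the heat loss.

Treat each layer as a resistance in series:
  R_plaster = L/(kA) = 0.261/(0.190·43.0) = 0.03195 K/W
  R_concrete = L/(kA) = 0.132/(1.49·43.0) = 0.002060 K/W
  R_common brick = L/(kA) = 0.190/(0.701·43.0) = 0.006303 K/W
ΣR = 0.03195 + 0.002060 + 0.006303 = 0.04031 K/W
Q = ΔT/ΣR = (293.4 K − 264.72 K)/0.04031 = 711 W

Q = 711 W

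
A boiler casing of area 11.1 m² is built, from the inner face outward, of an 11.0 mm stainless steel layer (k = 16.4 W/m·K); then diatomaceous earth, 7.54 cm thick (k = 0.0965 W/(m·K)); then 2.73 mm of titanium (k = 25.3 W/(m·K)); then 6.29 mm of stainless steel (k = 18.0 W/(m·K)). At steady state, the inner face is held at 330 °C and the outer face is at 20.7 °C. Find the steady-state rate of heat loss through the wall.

Series thermal resistances, inner to outer:
  R_stainless steel = L/(kA) = 0.0110/(16.4·11.1) = 6.043×10^-5 K/W
  R_diatomaceous earth = L/(kA) = 0.0754/(0.0965·11.1) = 0.07039 K/W
  R_titanium = L/(kA) = 0.00273/(25.3·11.1) = 9.721×10^-6 K/W
  R_stainless steel = L/(kA) = 0.00629/(18.0·11.1) = 3.148×10^-5 K/W
ΣR = 6.043×10^-5 + 0.07039 + 9.721×10^-6 + 3.148×10^-5 = 0.07049 K/W
Q = ΔT/ΣR = (330 °C − 20.7 °C)/0.07049 = 4390 W

Q = 4.39 kW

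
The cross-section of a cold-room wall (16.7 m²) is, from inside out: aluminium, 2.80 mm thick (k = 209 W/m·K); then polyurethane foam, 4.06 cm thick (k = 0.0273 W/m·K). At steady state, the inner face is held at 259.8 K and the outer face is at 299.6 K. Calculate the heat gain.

Treat each layer as a resistance in series:
  R_aluminium = L/(kA) = 0.00280/(209·16.7) = 8.022×10^-7 K/W
  R_polyurethane foam = L/(kA) = 0.0406/(0.0273·16.7) = 0.08905 K/W
ΣR = 8.022×10^-7 + 0.08905 = 0.08905 K/W
Q = ΔT/ΣR = (259.8 K − 299.6 K)/0.08905 = -447 W
(Negative Q ⇒ heat flows inward; heat gain = 447 W.)

Q = 447 W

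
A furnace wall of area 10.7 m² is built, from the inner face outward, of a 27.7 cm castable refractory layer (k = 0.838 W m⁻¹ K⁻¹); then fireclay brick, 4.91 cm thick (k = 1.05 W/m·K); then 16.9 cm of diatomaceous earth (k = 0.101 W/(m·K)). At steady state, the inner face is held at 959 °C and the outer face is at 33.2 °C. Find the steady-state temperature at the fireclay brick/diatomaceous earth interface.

Resistance network (inner→outer):
  R_castable refractory = L/(kA) = 0.277/(0.838·10.7) = 0.03089 K/W
  R_fireclay brick = L/(kA) = 0.0491/(1.05·10.7) = 0.004370 K/W
  R_diatomaceous earth = L/(kA) = 0.169/(0.101·10.7) = 0.1564 K/W
ΣR = 0.03089 + 0.004370 + 0.1564 = 0.1917 K/W
Q = ΔT/ΣR = (959 °C − 33.2 °C)/0.1917 = 4829 W
From the inner boundary to the fireclay brick/diatomaceous earth interface, ΣR_partial = 0.03526 K/W.
T_interface = T_in − Q·ΣR_partial = 959 °C − (4829)(0.03526) = 789 °C

T = 789 °C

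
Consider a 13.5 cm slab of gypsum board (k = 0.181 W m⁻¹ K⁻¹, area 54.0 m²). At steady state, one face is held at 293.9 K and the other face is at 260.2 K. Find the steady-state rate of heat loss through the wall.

Q = 2.44 kW

Q = kA·ΔT/L = 0.181 × 54.0 × |293.9 K − 260.2 K| / 0.135 = 2440 W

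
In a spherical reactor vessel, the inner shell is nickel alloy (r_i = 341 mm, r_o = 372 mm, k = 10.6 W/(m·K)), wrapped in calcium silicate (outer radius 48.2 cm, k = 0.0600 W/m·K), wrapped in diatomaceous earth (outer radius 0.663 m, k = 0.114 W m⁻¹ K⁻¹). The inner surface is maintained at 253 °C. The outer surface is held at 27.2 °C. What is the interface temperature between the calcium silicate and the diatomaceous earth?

T = 101 °C

Resistance network (inner→outer):
  R_nickel alloy = (1/0.341 − 1/0.372)/(4πk) = 0.2444/(4π·10.6) = 0.001835 K/W
  R_calcium silicate = (1/0.372 − 1/0.482)/(4πk) = 0.6135/(4π·0.0600) = 0.8137 K/W
  R_diatomaceous earth = (1/0.482 − 1/0.663)/(4πk) = 0.5664/(4π·0.114) = 0.3954 K/W
ΣR = 0.001835 + 0.8137 + 0.3954 = 1.211 K/W
Q = ΔT/ΣR = (253 °C − 27.2 °C)/1.211 = 186.5 W
From the inner boundary to the calcium silicate/diatomaceous earth interface, ΣR_partial = 0.8155 K/W.
T_interface = T_in − Q·ΣR_partial = 253 °C − (186.5)(0.8155) = 101 °C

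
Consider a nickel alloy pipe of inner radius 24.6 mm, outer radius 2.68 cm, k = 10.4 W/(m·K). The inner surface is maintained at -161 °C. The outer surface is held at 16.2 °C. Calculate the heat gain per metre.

Q' = 2πk·ΔT/ln(r₂/r₁) = 2π × 10.4 × 177.2 / ln(0.0268/0.0246) = 1.35×10^5 W/m

Q' = 1.35×10^5 W/m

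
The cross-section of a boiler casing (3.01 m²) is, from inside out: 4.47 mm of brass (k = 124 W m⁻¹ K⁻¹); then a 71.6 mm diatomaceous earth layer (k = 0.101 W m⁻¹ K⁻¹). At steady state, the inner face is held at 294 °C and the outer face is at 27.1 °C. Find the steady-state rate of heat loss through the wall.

Q = 1130 W

Treat each layer as a resistance in series:
  R_brass = L/(kA) = 0.00447/(124·3.01) = 1.198×10^-5 K/W
  R_diatomaceous earth = L/(kA) = 0.0716/(0.101·3.01) = 0.2355 K/W
ΣR = 1.198×10^-5 + 0.2355 = 0.2355 K/W
Q = ΔT/ΣR = (294 °C − 27.1 °C)/0.2355 = 1130 W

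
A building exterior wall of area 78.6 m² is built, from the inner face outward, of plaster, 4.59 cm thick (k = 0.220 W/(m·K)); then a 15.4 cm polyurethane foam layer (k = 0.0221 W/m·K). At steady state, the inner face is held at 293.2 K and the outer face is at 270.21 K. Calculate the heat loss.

Series thermal resistances, inner to outer:
  R_plaster = L/(kA) = 0.0459/(0.220·78.6) = 0.002654 K/W
  R_polyurethane foam = L/(kA) = 0.154/(0.0221·78.6) = 0.08866 K/W
ΣR = 0.002654 + 0.08866 = 0.09131 K/W
Q = ΔT/ΣR = (293.2 K − 270.21 K)/0.09131 = 252 W

Q = 252 W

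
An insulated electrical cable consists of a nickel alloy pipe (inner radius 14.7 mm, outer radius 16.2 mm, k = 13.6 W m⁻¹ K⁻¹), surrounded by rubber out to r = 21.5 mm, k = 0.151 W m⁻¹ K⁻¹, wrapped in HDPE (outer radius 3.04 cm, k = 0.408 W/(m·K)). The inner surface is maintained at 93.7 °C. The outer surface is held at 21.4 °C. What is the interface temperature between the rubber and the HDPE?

T = 43.9 °C

Treat each layer as a resistance in series:
  R'_nickel alloy = ln(0.0162/0.0147)/(2πk) = 0.09716/(2π·13.6) = 0.001137 m·K/W
  R'_rubber = ln(0.0215/0.0162)/(2πk) = 0.2830/(2π·0.151) = 0.2983 m·K/W
  R'_HDPE = ln(0.0304/0.0215)/(2πk) = 0.3464/(2π·0.408) = 0.1351 m·K/W
ΣR = 0.001137 + 0.2983 + 0.1351 = 0.4345 m·K/W
Q' = ΔT/ΣR = (93.7 °C − 21.4 °C)/0.4345 = 166.4 W/m
From the inner boundary to the rubber/HDPE interface, ΣR_partial = 0.2994 m·K/W.
T_interface = T_in − Q'·ΣR_partial = 93.7 °C − (166.4)(0.2994) = 43.9 °C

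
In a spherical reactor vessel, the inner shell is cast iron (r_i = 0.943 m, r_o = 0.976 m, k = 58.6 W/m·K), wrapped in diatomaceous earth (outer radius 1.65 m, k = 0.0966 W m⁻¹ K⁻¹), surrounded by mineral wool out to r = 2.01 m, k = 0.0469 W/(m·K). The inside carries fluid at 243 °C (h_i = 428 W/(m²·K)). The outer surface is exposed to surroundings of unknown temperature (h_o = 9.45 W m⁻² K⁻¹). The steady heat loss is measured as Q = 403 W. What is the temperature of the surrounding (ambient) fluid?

T_out = 28.9 °C

Sum the resistances:
  R_conv,in = 1/(4πr²h) = 1/(4π·0.943²·428) = 2.091×10^-4 K/W
  R_cast iron = (1/0.943 − 1/0.976)/(4πk) = 0.03586/(4π·58.6) = 4.869×10^-5 K/W
  R_diatomaceous earth = (1/0.976 − 1/1.65)/(4πk) = 0.4185/(4π·0.0966) = 0.3448 K/W
  R_mineral wool = (1/1.65 − 1/2.01)/(4πk) = 0.1085/(4π·0.0469) = 0.1842 K/W
  R_conv,out = 1/(4πr²h) = 1/(4π·2.01²·9.45) = 0.002084 K/W
ΣR = 0.5313 K/W
ΔT = Q·ΣR = 403 × 0.5313 = 214.1 K
Heat flows outward, so T_out = T_in − ΔT = 243 − 214.1 = 28.9 °C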